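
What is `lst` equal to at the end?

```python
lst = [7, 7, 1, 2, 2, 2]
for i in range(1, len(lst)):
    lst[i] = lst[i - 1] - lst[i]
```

[7, 0, -1, -3, -5, -7]

i=1: lst[1] = 7-7 = 0 → [7, 0, 1, 2, 2, 2]
i=2: lst[2] = 0-1 = -1 → [7, 0, -1, 2, 2, 2]
i=3: lst[3] = (-1)-2 = -3 → [7, 0, -1, -3, 2, 2]
i=4: lst[4] = (-3)-2 = -5 → [7, 0, -1, -3, -5, 2]
i=5: lst[5] = (-5)-2 = -7 → [7, 0, -1, -3, -5, -7]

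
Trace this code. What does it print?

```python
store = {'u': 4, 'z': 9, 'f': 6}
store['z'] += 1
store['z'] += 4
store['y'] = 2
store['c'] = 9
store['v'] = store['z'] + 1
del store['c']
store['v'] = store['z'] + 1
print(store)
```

{'u': 4, 'z': 14, 'f': 6, 'y': 2, 'v': 15}

store['z'] = 9+1 = 10 → {'u': 4, 'z': 10, 'f': 6}
store['z'] = 10+4 = 14 → {'u': 4, 'z': 14, 'f': 6}
store['y'] = 2 → {'u': 4, 'z': 14, 'f': 6, 'y': 2}
store['c'] = 9 → {'u': 4, 'z': 14, 'f': 6, 'y': 2, 'c': 9}
store['v'] = store['z']+1 = 15 → {'u': 4, 'z': 14, 'f': 6, 'y': 2, 'c': 9, 'v': 15}
del 'c' → {'u': 4, 'z': 14, 'f': 6, 'y': 2, 'v': 15}
store['v'] = store['z']+1 = 15 → {'u': 4, 'z': 14, 'f': 6, 'y': 2, 'v': 15}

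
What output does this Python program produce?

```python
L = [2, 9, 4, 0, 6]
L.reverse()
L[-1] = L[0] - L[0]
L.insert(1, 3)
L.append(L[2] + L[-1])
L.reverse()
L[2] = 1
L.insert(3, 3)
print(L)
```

[0, 0, 1, 3, 4, 0, 3, 6]

reverse → [6, 0, 4, 9, 2]
L[-1] = L[0]-L[0] = 6-6 = 0 → [6, 0, 4, 9, 0]
insert 3 at 1 → [6, 3, 0, 4, 9, 0]
append L[2]+L[-1] = 0+0 = 0 → [6, 3, 0, 4, 9, 0, 0]
reverse → [0, 0, 9, 4, 0, 3, 6]
L[2] = 1 → [0, 0, 1, 4, 0, 3, 6]
insert 3 at 3 → [0, 0, 1, 3, 4, 0, 3, 6]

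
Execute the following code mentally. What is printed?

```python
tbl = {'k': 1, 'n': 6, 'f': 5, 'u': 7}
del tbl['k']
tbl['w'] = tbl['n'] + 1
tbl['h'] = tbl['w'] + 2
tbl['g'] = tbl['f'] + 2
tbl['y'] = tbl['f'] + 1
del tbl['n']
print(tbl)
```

del 'k' → {'n': 6, 'f': 5, 'u': 7}
tbl['w'] = tbl['n']+1 = 7 → {'n': 6, 'f': 5, 'u': 7, 'w': 7}
tbl['h'] = tbl['w']+2 = 9 → {'n': 6, 'f': 5, 'u': 7, 'w': 7, 'h': 9}
tbl['g'] = tbl['f']+2 = 7 → {'n': 6, 'f': 5, 'u': 7, 'w': 7, 'h': 9, 'g': 7}
tbl['y'] = tbl['f']+1 = 6 → {'n': 6, 'f': 5, 'u': 7, 'w': 7, 'h': 9, 'g': 7, 'y': 6}
del 'n' → {'f': 5, 'u': 7, 'w': 7, 'h': 9, 'g': 7, 'y': 6}

{'f': 5, 'u': 7, 'w': 7, 'h': 9, 'g': 7, 'y': 6}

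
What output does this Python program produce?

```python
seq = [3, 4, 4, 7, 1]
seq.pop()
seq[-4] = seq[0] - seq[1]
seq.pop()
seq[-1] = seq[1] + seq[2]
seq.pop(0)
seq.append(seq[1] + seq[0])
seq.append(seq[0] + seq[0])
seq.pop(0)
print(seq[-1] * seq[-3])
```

pop() removes 1 → [3, 4, 4, 7]
seq[-4] = seq[0]-seq[1] = 3-4 = -1 → [-1, 4, 4, 7]
pop() removes 7 → [-1, 4, 4]
seq[-1] = seq[1]+seq[2] = 4+4 = 8 → [-1, 4, 8]
pop(0) removes -1 → [4, 8]
append seq[1]+seq[0] = 8+4 = 12 → [4, 8, 12]
append seq[0]+seq[0] = 4+4 = 8 → [4, 8, 12, 8]
pop(0) removes 4 → [8, 12, 8]
seq[-1]*seq[-3] = 8*8 = 64

64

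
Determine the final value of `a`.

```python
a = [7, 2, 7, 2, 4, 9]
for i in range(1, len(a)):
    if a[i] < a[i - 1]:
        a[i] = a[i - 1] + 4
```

[7, 11, 15, 19, 23, 27]

i=1: 2<7, a[1] = 7+4 = 11 → [7, 11, 7, 2, 4, 9]
i=2: 7<11, a[2] = 11+4 = 15 → [7, 11, 15, 2, 4, 9]
i=3: 2<15, a[3] = 15+4 = 19 → [7, 11, 15, 19, 4, 9]
i=4: 4<19, a[4] = 19+4 = 23 → [7, 11, 15, 19, 23, 9]
i=5: 9<23, a[5] = 23+4 = 27 → [7, 11, 15, 19, 23, 27]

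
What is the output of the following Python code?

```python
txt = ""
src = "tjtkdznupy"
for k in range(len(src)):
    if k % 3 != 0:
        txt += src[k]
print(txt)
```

jtdzup

k=0: skip
k=1: add 'j' → 'j'
k=2: add 't' → 'jt'
k=3: skip
k=4: add 'd' → 'jtd'
k=5: add 'z' → 'jtdz'
k=6: skip
k=7: add 'u' → 'jtdzu'
k=8: add 'p' → 'jtdzup'
k=9: skip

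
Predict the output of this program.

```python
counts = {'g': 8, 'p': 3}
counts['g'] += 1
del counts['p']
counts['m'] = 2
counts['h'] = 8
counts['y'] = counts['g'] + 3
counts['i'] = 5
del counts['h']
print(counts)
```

{'g': 9, 'm': 2, 'y': 12, 'i': 5}

counts['g'] = 8+1 = 9 → {'g': 9, 'p': 3}
del 'p' → {'g': 9}
counts['m'] = 2 → {'g': 9, 'm': 2}
counts['h'] = 8 → {'g': 9, 'm': 2, 'h': 8}
counts['y'] = counts['g']+3 = 12 → {'g': 9, 'm': 2, 'h': 8, 'y': 12}
counts['i'] = 5 → {'g': 9, 'm': 2, 'h': 8, 'y': 12, 'i': 5}
del 'h' → {'g': 9, 'm': 2, 'y': 12, 'i': 5}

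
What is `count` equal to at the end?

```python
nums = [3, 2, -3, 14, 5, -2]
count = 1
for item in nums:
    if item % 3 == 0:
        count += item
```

1

item=3: %3==0, count = 1+3 = 4
item=2: not %3==0
item=-3: %3==0, count = 4+(-3) = 1
item=14: not %3==0
item=5: not %3==0
item=-2: not %3==0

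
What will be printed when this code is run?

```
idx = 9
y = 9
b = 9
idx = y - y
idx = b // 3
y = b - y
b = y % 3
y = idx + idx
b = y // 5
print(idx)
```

3

idx = 9-9 = 0
idx = 9//3 = 3
y = 9-9 = 0
b = 0%3 = 0
y = 3+3 = 6
b = 6//5 = 1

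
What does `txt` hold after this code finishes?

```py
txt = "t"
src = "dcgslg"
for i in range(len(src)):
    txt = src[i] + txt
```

'glsgcdt'

i=0: prepend 'd' → 'dt'
i=1: prepend 'c' → 'cdt'
i=2: prepend 'g' → 'gcdt'
i=3: prepend 's' → 'sgcdt'
i=4: prepend 'l' → 'lsgcdt'
i=5: prepend 'g' → 'glsgcdt'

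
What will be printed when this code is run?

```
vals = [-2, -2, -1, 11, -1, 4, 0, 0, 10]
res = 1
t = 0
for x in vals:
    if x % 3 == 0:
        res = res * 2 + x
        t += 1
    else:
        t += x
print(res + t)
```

x=-2: not %3==0; t=-2
x=-2: not %3==0; t=-4
x=-1: not %3==0; t=-5
x=11: not %3==0; t=6
x=-1: not %3==0; t=5
x=4: not %3==0; t=9
x=0: %3==0, res = 1*2+0 = 2; t=10
x=0: %3==0, res = 2*2+0 = 4; t=11
x=10: not %3==0; t=21
res+t = 4+21 = 25

25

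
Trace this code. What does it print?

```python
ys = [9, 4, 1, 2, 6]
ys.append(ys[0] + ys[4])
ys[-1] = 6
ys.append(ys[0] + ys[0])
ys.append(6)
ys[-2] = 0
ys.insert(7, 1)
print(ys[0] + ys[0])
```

append ys[0]+ys[4] = 9+6 = 15 → [9, 4, 1, 2, 6, 15]
ys[-1] = 6 → [9, 4, 1, 2, 6, 6]
append ys[0]+ys[0] = 9+9 = 18 → [9, 4, 1, 2, 6, 6, 18]
append 6 → [9, 4, 1, 2, 6, 6, 18, 6]
ys[-2] = 0 → [9, 4, 1, 2, 6, 6, 0, 6]
insert 1 at 7 → [9, 4, 1, 2, 6, 6, 0, 1, 6]
ys[0]+ys[0] = 9+9 = 18

18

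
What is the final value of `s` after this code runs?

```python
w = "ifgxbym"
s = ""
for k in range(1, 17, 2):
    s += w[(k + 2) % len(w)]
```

'xyigbmfx'

k=1: add w[3]='x' → 'x'
k=3: add w[5]='y' → 'xy'
k=5: add w[0]='i' → 'xyi'
k=7: add w[2]='g' → 'xyig'
k=9: add w[4]='b' → 'xyigb'
k=11: add w[6]='m' → 'xyigbm'
k=13: add w[1]='f' → 'xyigbmf'
k=15: add w[3]='x' → 'xyigbmfx'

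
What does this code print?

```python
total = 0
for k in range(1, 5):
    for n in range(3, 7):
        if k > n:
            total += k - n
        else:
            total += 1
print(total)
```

16

k=1,n=3: not 1>3, total = 0+1 = 1
k=1,n=4: not 1>4, total = 1+1 = 2
k=1,n=5: not 1>5, total = 2+1 = 3
k=1,n=6: not 1>6, total = 3+1 = 4
k=2,n=3: not 2>3, total = 4+1 = 5
k=2,n=4: not 2>4, total = 5+1 = 6
k=2,n=5: not 2>5, total = 6+1 = 7
k=2,n=6: not 2>6, total = 7+1 = 8
k=3,n=3: not 3>3, total = 8+1 = 9
k=3,n=4: not 3>4, total = 9+1 = 10
k=3,n=5: not 3>5, total = 10+1 = 11
k=3,n=6: not 3>6, total = 11+1 = 12
k=4,n=3: 4>3, total = 12+1 = 13
k=4,n=4: not 4>4, total = 13+1 = 14
k=4,n=5: not 4>5, total = 14+1 = 15
k=4,n=6: not 4>6, total = 15+1 = 16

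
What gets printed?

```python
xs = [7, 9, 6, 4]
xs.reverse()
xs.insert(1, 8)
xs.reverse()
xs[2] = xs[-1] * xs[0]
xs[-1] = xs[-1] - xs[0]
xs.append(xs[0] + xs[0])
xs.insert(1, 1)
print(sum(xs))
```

64

reverse → [4, 6, 9, 7]
insert 8 at 1 → [4, 8, 6, 9, 7]
reverse → [7, 9, 6, 8, 4]
xs[2] = xs[-1]*xs[0] = 4*7 = 28 → [7, 9, 28, 8, 4]
xs[-1] = xs[-1]-xs[0] = 4-7 = -3 → [7, 9, 28, 8, -3]
append xs[0]+xs[0] = 7+7 = 14 → [7, 9, 28, 8, -3, 14]
insert 1 at 1 → [7, 1, 9, 28, 8, -3, 14]
sum = 64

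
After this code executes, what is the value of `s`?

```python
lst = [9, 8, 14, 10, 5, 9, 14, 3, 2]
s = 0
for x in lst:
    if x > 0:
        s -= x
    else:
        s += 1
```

x=9: >0, s = 0-9 = -9
x=8: >0, s = (-9)-8 = -17
x=14: >0, s = (-17)-14 = -31
x=10: >0, s = (-31)-10 = -41
x=5: >0, s = (-41)-5 = -46
x=9: >0, s = (-46)-9 = -55
x=14: >0, s = (-55)-14 = -69
x=3: >0, s = (-69)-3 = -72
x=2: >0, s = (-72)-2 = -74

-74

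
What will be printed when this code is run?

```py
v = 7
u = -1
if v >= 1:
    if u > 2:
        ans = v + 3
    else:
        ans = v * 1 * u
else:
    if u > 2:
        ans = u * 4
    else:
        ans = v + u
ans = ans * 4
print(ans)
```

-28

v=7, u=-1
v >= 1 is True; u > 2 is False
→ ans = v * 1 * u = -7
ans = (-7)*4 = -28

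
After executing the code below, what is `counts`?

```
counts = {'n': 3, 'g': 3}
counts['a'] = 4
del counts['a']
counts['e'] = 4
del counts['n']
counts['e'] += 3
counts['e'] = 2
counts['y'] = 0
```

counts['a'] = 4 → {'n': 3, 'g': 3, 'a': 4}
del 'a' → {'n': 3, 'g': 3}
counts['e'] = 4 → {'n': 3, 'g': 3, 'e': 4}
del 'n' → {'g': 3, 'e': 4}
counts['e'] = 4+3 = 7 → {'g': 3, 'e': 7}
counts['e'] = 2 → {'g': 3, 'e': 2}
counts['y'] = 0 → {'g': 3, 'e': 2, 'y': 0}

{'g': 3, 'e': 2, 'y': 0}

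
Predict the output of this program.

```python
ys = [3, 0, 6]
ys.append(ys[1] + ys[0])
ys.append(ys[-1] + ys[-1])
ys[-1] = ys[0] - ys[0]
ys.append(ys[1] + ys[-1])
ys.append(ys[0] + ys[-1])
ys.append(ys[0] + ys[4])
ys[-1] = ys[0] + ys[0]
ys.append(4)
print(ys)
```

[3, 0, 6, 3, 0, 0, 3, 6, 4]

append ys[1]+ys[0] = 0+3 = 3 → [3, 0, 6, 3]
append ys[-1]+ys[-1] = 3+3 = 6 → [3, 0, 6, 3, 6]
ys[-1] = ys[0]-ys[0] = 3-3 = 0 → [3, 0, 6, 3, 0]
append ys[1]+ys[-1] = 0+0 = 0 → [3, 0, 6, 3, 0, 0]
append ys[0]+ys[-1] = 3+0 = 3 → [3, 0, 6, 3, 0, 0, 3]
append ys[0]+ys[4] = 3+0 = 3 → [3, 0, 6, 3, 0, 0, 3, 3]
ys[-1] = ys[0]+ys[0] = 3+3 = 6 → [3, 0, 6, 3, 0, 0, 3, 6]
append 4 → [3, 0, 6, 3, 0, 0, 3, 6, 4]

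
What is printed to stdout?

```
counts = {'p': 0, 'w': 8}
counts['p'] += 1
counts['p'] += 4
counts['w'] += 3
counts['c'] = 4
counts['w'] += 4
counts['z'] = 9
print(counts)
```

counts['p'] = 0+1 = 1 → {'p': 1, 'w': 8}
counts['p'] = 1+4 = 5 → {'p': 5, 'w': 8}
counts['w'] = 8+3 = 11 → {'p': 5, 'w': 11}
counts['c'] = 4 → {'p': 5, 'w': 11, 'c': 4}
counts['w'] = 11+4 = 15 → {'p': 5, 'w': 15, 'c': 4}
counts['z'] = 9 → {'p': 5, 'w': 15, 'c': 4, 'z': 9}

{'p': 5, 'w': 15, 'c': 4, 'z': 9}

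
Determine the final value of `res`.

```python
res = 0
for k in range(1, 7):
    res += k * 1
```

21

k=1: res = 0+1*1 = 1
k=2: res = 1+2*1 = 3
k=3: res = 3+3*1 = 6
k=4: res = 6+4*1 = 10
k=5: res = 10+5*1 = 15
k=6: res = 15+6*1 = 21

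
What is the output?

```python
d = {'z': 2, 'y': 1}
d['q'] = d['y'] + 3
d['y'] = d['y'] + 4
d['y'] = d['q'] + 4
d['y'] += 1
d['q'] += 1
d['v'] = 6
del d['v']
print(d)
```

d['q'] = d['y']+3 = 4 → {'z': 2, 'y': 1, 'q': 4}
d['y'] = d['y']+4 = 5 → {'z': 2, 'y': 5, 'q': 4}
d['y'] = d['q']+4 = 8 → {'z': 2, 'y': 8, 'q': 4}
d['y'] = 8+1 = 9 → {'z': 2, 'y': 9, 'q': 4}
d['q'] = 4+1 = 5 → {'z': 2, 'y': 9, 'q': 5}
d['v'] = 6 → {'z': 2, 'y': 9, 'q': 5, 'v': 6}
del 'v' → {'z': 2, 'y': 9, 'q': 5}

{'z': 2, 'y': 9, 'q': 5}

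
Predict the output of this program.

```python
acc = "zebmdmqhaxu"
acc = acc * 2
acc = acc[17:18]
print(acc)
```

q

repeat ×2 → 'zebmdmqhaxuzebmdmqhaxu'
slice [17:18] → 'q'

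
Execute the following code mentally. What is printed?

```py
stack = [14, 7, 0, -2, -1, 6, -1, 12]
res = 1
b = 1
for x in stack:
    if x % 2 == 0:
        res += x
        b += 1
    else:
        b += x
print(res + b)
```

x=14: even, res = 1+14 = 15; b=2
x=7: not even; b=9
x=0: even, res = 15+0 = 15; b=10
x=-2: even, res = 15+(-2) = 13; b=11
x=-1: not even; b=10
x=6: even, res = 13+6 = 19; b=11
x=-1: not even; b=10
x=12: even, res = 19+12 = 31; b=11
res+b = 31+11 = 42

42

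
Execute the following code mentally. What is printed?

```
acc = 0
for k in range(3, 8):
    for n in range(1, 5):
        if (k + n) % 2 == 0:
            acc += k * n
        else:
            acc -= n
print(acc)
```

94

k=3,n=1: even sum, acc = 0+3 = 3
k=3,n=2: odd sum, acc = 3-2 = 1
k=3,n=3: even sum, acc = 1+9 = 10
k=3,n=4: odd sum, acc = 10-4 = 6
k=4,n=1: odd sum, acc = 6-1 = 5
k=4,n=2: even sum, acc = 5+8 = 13
k=4,n=3: odd sum, acc = 13-3 = 10
k=4,n=4: even sum, acc = 10+16 = 26
k=5,n=1: even sum, acc = 26+5 = 31
k=5,n=2: odd sum, acc = 31-2 = 29
k=5,n=3: even sum, acc = 29+15 = 44
k=5,n=4: odd sum, acc = 44-4 = 40
k=6,n=1: odd sum, acc = 40-1 = 39
k=6,n=2: even sum, acc = 39+12 = 51
k=6,n=3: odd sum, acc = 51-3 = 48
k=6,n=4: even sum, acc = 48+24 = 72
k=7,n=1: even sum, acc = 72+7 = 79
k=7,n=2: odd sum, acc = 79-2 = 77
k=7,n=3: even sum, acc = 77+21 = 98
k=7,n=4: odd sum, acc = 98-4 = 94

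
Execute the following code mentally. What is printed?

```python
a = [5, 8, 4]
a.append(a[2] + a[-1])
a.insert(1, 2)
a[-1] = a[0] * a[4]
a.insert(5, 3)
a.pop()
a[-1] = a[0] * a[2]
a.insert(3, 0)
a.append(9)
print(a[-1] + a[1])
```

append a[2]+a[-1] = 4+4 = 8 → [5, 8, 4, 8]
insert 2 at 1 → [5, 2, 8, 4, 8]
a[-1] = a[0]*a[4] = 5*8 = 40 → [5, 2, 8, 4, 40]
insert 3 at 5 → [5, 2, 8, 4, 40, 3]
pop() removes 3 → [5, 2, 8, 4, 40]
a[-1] = a[0]*a[2] = 5*8 = 40 → [5, 2, 8, 4, 40]
insert 0 at 3 → [5, 2, 8, 0, 4, 40]
append 9 → [5, 2, 8, 0, 4, 40, 9]
a[-1]+a[1] = 9+2 = 11

11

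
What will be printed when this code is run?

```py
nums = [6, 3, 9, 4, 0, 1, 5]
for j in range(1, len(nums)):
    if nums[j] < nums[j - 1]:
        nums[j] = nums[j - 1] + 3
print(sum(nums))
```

90

j=1: 3<6, nums[1] = 6+3 = 9 → [6, 9, 9, 4, 0, 1, 5]
j=2: 9>=9, unchanged → [6, 9, 9, 4, 0, 1, 5]
j=3: 4<9, nums[3] = 9+3 = 12 → [6, 9, 9, 12, 0, 1, 5]
j=4: 0<12, nums[4] = 12+3 = 15 → [6, 9, 9, 12, 15, 1, 5]
j=5: 1<15, nums[5] = 15+3 = 18 → [6, 9, 9, 12, 15, 18, 5]
j=6: 5<18, nums[6] = 18+3 = 21 → [6, 9, 9, 12, 15, 18, 21]
sum = 90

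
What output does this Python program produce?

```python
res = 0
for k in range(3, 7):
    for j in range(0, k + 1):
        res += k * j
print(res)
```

259

k=3,j=0: res = 0+0 = 0
k=3,j=1: res = 0+3 = 3
k=3,j=2: res = 3+6 = 9
k=3,j=3: res = 9+9 = 18
k=4,j=0: res = 18+0 = 18
k=4,j=1: res = 18+4 = 22
k=4,j=2: res = 22+8 = 30
k=4,j=3: res = 30+12 = 42
k=4,j=4: res = 42+16 = 58
k=5,j=0: res = 58+0 = 58
k=5,j=1: res = 58+5 = 63
k=5,j=2: res = 63+10 = 73
k=5,j=3: res = 73+15 = 88
k=5,j=4: res = 88+20 = 108
k=5,j=5: res = 108+25 = 133
k=6,j=0: res = 133+0 = 133
k=6,j=1: res = 133+6 = 139
k=6,j=2: res = 139+12 = 151
k=6,j=3: res = 151+18 = 169
k=6,j=4: res = 169+24 = 193
k=6,j=5: res = 193+30 = 223
k=6,j=6: res = 223+36 = 259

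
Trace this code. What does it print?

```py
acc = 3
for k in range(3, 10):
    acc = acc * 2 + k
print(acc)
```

885

k=3: acc = 3*2+3 = 9
k=4: acc = 9*2+4 = 22
k=5: acc = 22*2+5 = 49
k=6: acc = 49*2+6 = 104
k=7: acc = 104*2+7 = 215
k=8: acc = 215*2+8 = 438
k=9: acc = 438*2+9 = 885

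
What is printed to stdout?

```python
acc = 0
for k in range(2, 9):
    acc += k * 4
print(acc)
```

140

k=2: acc = 0+2*4 = 8
k=3: acc = 8+3*4 = 20
k=4: acc = 20+4*4 = 36
k=5: acc = 36+5*4 = 56
k=6: acc = 56+6*4 = 80
k=7: acc = 80+7*4 = 108
k=8: acc = 108+8*4 = 140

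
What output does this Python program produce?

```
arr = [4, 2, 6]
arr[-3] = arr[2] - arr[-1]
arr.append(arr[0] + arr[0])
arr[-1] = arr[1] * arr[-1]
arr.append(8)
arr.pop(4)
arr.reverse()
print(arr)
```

[0, 6, 2, 0]

arr[-3] = arr[2]-arr[-1] = 6-6 = 0 → [0, 2, 6]
append arr[0]+arr[0] = 0+0 = 0 → [0, 2, 6, 0]
arr[-1] = arr[1]*arr[-1] = 2*0 = 0 → [0, 2, 6, 0]
append 8 → [0, 2, 6, 0, 8]
pop(4) removes 8 → [0, 2, 6, 0]
reverse → [0, 6, 2, 0]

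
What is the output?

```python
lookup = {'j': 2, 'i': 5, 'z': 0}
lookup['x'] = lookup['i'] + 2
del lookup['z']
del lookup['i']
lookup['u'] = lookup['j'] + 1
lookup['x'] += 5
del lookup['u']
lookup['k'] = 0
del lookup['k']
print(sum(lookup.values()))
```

lookup['x'] = lookup['i']+2 = 7 → {'j': 2, 'i': 5, 'z': 0, 'x': 7}
del 'z' → {'j': 2, 'i': 5, 'x': 7}
del 'i' → {'j': 2, 'x': 7}
lookup['u'] = lookup['j']+1 = 3 → {'j': 2, 'x': 7, 'u': 3}
lookup['x'] = 7+5 = 12 → {'j': 2, 'x': 12, 'u': 3}
del 'u' → {'j': 2, 'x': 12}
lookup['k'] = 0 → {'j': 2, 'x': 12, 'k': 0}
del 'k' → {'j': 2, 'x': 12}
sum of values = 14

14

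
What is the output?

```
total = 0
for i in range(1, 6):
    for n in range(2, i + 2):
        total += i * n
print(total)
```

195

i=1,n=2: total = 0+2 = 2
i=2,n=2: total = 2+4 = 6
i=2,n=3: total = 6+6 = 12
i=3,n=2: total = 12+6 = 18
i=3,n=3: total = 18+9 = 27
i=3,n=4: total = 27+12 = 39
i=4,n=2: total = 39+8 = 47
i=4,n=3: total = 47+12 = 59
i=4,n=4: total = 59+16 = 75
i=4,n=5: total = 75+20 = 95
i=5,n=2: total = 95+10 = 105
i=5,n=3: total = 105+15 = 120
i=5,n=4: total = 120+20 = 140
i=5,n=5: total = 140+25 = 165
i=5,n=6: total = 165+30 = 195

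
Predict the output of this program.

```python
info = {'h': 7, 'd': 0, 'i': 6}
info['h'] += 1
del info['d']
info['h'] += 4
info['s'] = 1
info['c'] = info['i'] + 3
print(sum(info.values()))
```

28

info['h'] = 7+1 = 8 → {'h': 8, 'd': 0, 'i': 6}
del 'd' → {'h': 8, 'i': 6}
info['h'] = 8+4 = 12 → {'h': 12, 'i': 6}
info['s'] = 1 → {'h': 12, 'i': 6, 's': 1}
info['c'] = info['i']+3 = 9 → {'h': 12, 'i': 6, 's': 1, 'c': 9}
sum of values = 28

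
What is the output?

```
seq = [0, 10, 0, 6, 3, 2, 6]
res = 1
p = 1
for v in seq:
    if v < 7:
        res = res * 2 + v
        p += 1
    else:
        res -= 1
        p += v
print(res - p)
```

v=0: <7, res = 1*2+0 = 2; p=2
v=10: not <7, res = 2-1 = 1; p=12
v=0: <7, res = 1*2+0 = 2; p=13
v=6: <7, res = 2*2+6 = 10; p=14
v=3: <7, res = 10*2+3 = 23; p=15
v=2: <7, res = 23*2+2 = 48; p=16
v=6: <7, res = 48*2+6 = 102; p=17
res-p = 102-17 = 85

85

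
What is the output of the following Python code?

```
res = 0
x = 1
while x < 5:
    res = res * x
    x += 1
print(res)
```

0

x=1: res = 0*1 = 0
x=2: res = 0*2 = 0
x=3: res = 0*3 = 0
x=4: res = 0*4 = 0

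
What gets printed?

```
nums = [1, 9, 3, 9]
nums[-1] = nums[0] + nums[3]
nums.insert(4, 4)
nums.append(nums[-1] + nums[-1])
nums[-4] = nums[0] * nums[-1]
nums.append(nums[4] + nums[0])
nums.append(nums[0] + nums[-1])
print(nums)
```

nums[-1] = nums[0]+nums[3] = 1+9 = 10 → [1, 9, 3, 10]
insert 4 at 4 → [1, 9, 3, 10, 4]
append nums[-1]+nums[-1] = 4+4 = 8 → [1, 9, 3, 10, 4, 8]
nums[-4] = nums[0]*nums[-1] = 1*8 = 8 → [1, 9, 8, 10, 4, 8]
append nums[4]+nums[0] = 4+1 = 5 → [1, 9, 8, 10, 4, 8, 5]
append nums[0]+nums[-1] = 1+5 = 6 → [1, 9, 8, 10, 4, 8, 5, 6]

[1, 9, 8, 10, 4, 8, 5, 6]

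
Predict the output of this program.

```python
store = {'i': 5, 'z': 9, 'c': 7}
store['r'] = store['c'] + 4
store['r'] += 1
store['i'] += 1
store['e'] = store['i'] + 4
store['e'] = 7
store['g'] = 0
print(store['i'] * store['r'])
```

store['r'] = store['c']+4 = 11 → {'i': 5, 'z': 9, 'c': 7, 'r': 11}
store['r'] = 11+1 = 12 → {'i': 5, 'z': 9, 'c': 7, 'r': 12}
store['i'] = 5+1 = 6 → {'i': 6, 'z': 9, 'c': 7, 'r': 12}
store['e'] = store['i']+4 = 10 → {'i': 6, 'z': 9, 'c': 7, 'r': 12, 'e': 10}
store['e'] = 7 → {'i': 6, 'z': 9, 'c': 7, 'r': 12, 'e': 7}
store['g'] = 0 → {'i': 6, 'z': 9, 'c': 7, 'r': 12, 'e': 7, 'g': 0}
store['i']*store['r'] = 6*12 = 72

72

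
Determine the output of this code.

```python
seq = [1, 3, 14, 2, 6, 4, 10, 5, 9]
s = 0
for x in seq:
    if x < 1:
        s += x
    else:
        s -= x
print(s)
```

x=1: not <1, s = 0-1 = -1
x=3: not <1, s = (-1)-3 = -4
x=14: not <1, s = (-4)-14 = -18
x=2: not <1, s = (-18)-2 = -20
x=6: not <1, s = (-20)-6 = -26
x=4: not <1, s = (-26)-4 = -30
x=10: not <1, s = (-30)-10 = -40
x=5: not <1, s = (-40)-5 = -45
x=9: not <1, s = (-45)-9 = -54

-54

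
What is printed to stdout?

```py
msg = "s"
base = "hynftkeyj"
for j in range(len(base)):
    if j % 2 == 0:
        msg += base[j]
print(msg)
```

shntej

j=0: add 'h' → 'sh'
j=1: skip
j=2: add 'n' → 'shn'
j=3: skip
j=4: add 't' → 'shnt'
j=5: skip
j=6: add 'e' → 'shnte'
j=7: skip
j=8: add 'j' → 'shntej'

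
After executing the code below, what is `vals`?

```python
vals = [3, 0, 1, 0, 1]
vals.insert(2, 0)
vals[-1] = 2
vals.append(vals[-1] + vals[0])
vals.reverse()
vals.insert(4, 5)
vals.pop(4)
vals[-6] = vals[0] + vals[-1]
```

[5, 8, 0, 1, 0, 0, 3]

insert 0 at 2 → [3, 0, 0, 1, 0, 1]
vals[-1] = 2 → [3, 0, 0, 1, 0, 2]
append vals[-1]+vals[0] = 2+3 = 5 → [3, 0, 0, 1, 0, 2, 5]
reverse → [5, 2, 0, 1, 0, 0, 3]
insert 5 at 4 → [5, 2, 0, 1, 5, 0, 0, 3]
pop(4) removes 5 → [5, 2, 0, 1, 0, 0, 3]
vals[-6] = vals[0]+vals[-1] = 5+3 = 8 → [5, 8, 0, 1, 0, 0, 3]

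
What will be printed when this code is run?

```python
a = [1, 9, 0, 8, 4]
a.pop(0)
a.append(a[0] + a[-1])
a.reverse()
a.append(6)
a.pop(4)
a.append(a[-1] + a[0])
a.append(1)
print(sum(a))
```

pop(0) removes 1 → [9, 0, 8, 4]
append a[0]+a[-1] = 9+4 = 13 → [9, 0, 8, 4, 13]
reverse → [13, 4, 8, 0, 9]
append 6 → [13, 4, 8, 0, 9, 6]
pop(4) removes 9 → [13, 4, 8, 0, 6]
append a[-1]+a[0] = 6+13 = 19 → [13, 4, 8, 0, 6, 19]
append 1 → [13, 4, 8, 0, 6, 19, 1]
sum = 51

51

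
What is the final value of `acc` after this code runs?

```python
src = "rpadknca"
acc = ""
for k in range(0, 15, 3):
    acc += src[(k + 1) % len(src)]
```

k=0: add src[1]='p' → 'p'
k=3: add src[4]='k' → 'pk'
k=6: add src[7]='a' → 'pka'
k=9: add src[2]='a' → 'pkaa'
k=12: add src[5]='n' → 'pkaan'

'pkaan'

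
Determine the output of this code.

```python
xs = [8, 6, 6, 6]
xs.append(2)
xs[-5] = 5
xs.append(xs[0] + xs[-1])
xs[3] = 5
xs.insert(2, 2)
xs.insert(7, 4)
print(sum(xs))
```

37

append 2 → [8, 6, 6, 6, 2]
xs[-5] = 5 → [5, 6, 6, 6, 2]
append xs[0]+xs[-1] = 5+2 = 7 → [5, 6, 6, 6, 2, 7]
xs[3] = 5 → [5, 6, 6, 5, 2, 7]
insert 2 at 2 → [5, 6, 2, 6, 5, 2, 7]
insert 4 at 7 → [5, 6, 2, 6, 5, 2, 7, 4]
sum = 37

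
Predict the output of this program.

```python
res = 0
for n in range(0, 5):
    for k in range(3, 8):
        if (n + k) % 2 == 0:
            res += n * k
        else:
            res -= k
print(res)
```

n=0,k=3: odd sum, res = 0-3 = -3
n=0,k=4: even sum, res = (-3)+0 = -3
n=0,k=5: odd sum, res = (-3)-5 = -8
n=0,k=6: even sum, res = (-8)+0 = -8
n=0,k=7: odd sum, res = (-8)-7 = -15
n=1,k=3: even sum, res = (-15)+3 = -12
n=1,k=4: odd sum, res = (-12)-4 = -16
n=1,k=5: even sum, res = (-16)+5 = -11
n=1,k=6: odd sum, res = (-11)-6 = -17
n=1,k=7: even sum, res = (-17)+7 = -10
n=2,k=3: odd sum, res = (-10)-3 = -13
n=2,k=4: even sum, res = (-13)+8 = -5
n=2,k=5: odd sum, res = (-5)-5 = -10
n=2,k=6: even sum, res = (-10)+12 = 2
n=2,k=7: odd sum, res = 2-7 = -5
n=3,k=3: even sum, res = (-5)+9 = 4
n=3,k=4: odd sum, res = 4-4 = 0
n=3,k=5: even sum, res = 0+15 = 15
n=3,k=6: odd sum, res = 15-6 = 9
n=3,k=7: even sum, res = 9+21 = 30
n=4,k=3: odd sum, res = 30-3 = 27
n=4,k=4: even sum, res = 27+16 = 43
n=4,k=5: odd sum, res = 43-5 = 38
n=4,k=6: even sum, res = 38+24 = 62
n=4,k=7: odd sum, res = 62-7 = 55

55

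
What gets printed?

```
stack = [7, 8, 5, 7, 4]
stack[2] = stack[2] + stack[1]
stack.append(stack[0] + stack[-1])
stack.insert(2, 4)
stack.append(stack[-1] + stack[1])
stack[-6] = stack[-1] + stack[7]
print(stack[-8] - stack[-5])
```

stack[2] = stack[2]+stack[1] = 5+8 = 13 → [7, 8, 13, 7, 4]
append stack[0]+stack[-1] = 7+4 = 11 → [7, 8, 13, 7, 4, 11]
insert 4 at 2 → [7, 8, 4, 13, 7, 4, 11]
append stack[-1]+stack[1] = 11+8 = 19 → [7, 8, 4, 13, 7, 4, 11, 19]
stack[-6] = stack[-1]+stack[7] = 19+19 = 38 → [7, 8, 38, 13, 7, 4, 11, 19]
stack[-8]-stack[-5] = 7-13 = -6

-6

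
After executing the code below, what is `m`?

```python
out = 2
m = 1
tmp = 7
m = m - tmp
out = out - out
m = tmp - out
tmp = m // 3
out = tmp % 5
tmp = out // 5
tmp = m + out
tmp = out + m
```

m = 1-7 = -6
out = 2-2 = 0
m = 7-0 = 7
tmp = 7//3 = 2
out = 2%5 = 2
tmp = 2//5 = 0
tmp = 7+2 = 9
tmp = 2+7 = 9

7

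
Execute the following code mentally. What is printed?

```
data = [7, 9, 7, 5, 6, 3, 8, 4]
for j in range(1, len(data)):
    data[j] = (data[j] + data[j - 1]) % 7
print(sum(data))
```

22

j=1: data[1] = (9+7)%7 = 2 → [7, 2, 7, 5, 6, 3, 8, 4]
j=2: data[2] = (7+2)%7 = 2 → [7, 2, 2, 5, 6, 3, 8, 4]
j=3: data[3] = (5+2)%7 = 0 → [7, 2, 2, 0, 6, 3, 8, 4]
j=4: data[4] = (6+0)%7 = 6 → [7, 2, 2, 0, 6, 3, 8, 4]
j=5: data[5] = (3+6)%7 = 2 → [7, 2, 2, 0, 6, 2, 8, 4]
j=6: data[6] = (8+2)%7 = 3 → [7, 2, 2, 0, 6, 2, 3, 4]
j=7: data[7] = (4+3)%7 = 0 → [7, 2, 2, 0, 6, 2, 3, 0]
sum = 22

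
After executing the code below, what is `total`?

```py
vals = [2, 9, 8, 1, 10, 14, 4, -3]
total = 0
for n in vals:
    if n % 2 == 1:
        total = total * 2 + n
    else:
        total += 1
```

n=2: not odd, total = 0+1 = 1
n=9: odd, total = 1*2+9 = 11
n=8: not odd, total = 11+1 = 12
n=1: odd, total = 12*2+1 = 25
n=10: not odd, total = 25+1 = 26
n=14: not odd, total = 26+1 = 27
n=4: not odd, total = 27+1 = 28
n=-3: odd, total = 28*2+(-3) = 53

53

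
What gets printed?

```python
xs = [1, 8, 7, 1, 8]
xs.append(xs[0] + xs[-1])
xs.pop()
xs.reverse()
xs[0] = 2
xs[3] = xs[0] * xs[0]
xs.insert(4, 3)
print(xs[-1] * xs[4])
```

3

append xs[0]+xs[-1] = 1+8 = 9 → [1, 8, 7, 1, 8, 9]
pop() removes 9 → [1, 8, 7, 1, 8]
reverse → [8, 1, 7, 8, 1]
xs[0] = 2 → [2, 1, 7, 8, 1]
xs[3] = xs[0]*xs[0] = 2*2 = 4 → [2, 1, 7, 4, 1]
insert 3 at 4 → [2, 1, 7, 4, 3, 1]
xs[-1]*xs[4] = 1*3 = 3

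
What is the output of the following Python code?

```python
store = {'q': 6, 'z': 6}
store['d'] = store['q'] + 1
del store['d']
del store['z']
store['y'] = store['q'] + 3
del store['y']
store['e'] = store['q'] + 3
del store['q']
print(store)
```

{'e': 9}

store['d'] = store['q']+1 = 7 → {'q': 6, 'z': 6, 'd': 7}
del 'd' → {'q': 6, 'z': 6}
del 'z' → {'q': 6}
store['y'] = store['q']+3 = 9 → {'q': 6, 'y': 9}
del 'y' → {'q': 6}
store['e'] = store['q']+3 = 9 → {'q': 6, 'e': 9}
del 'q' → {'e': 9}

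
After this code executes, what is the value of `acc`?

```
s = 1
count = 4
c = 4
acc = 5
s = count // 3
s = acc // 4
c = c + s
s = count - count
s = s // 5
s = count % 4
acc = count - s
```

s = 4//3 = 1
s = 5//4 = 1
c = 4+1 = 5
s = 4-4 = 0
s = 0//5 = 0
s = 4%4 = 0
acc = 4-0 = 4

4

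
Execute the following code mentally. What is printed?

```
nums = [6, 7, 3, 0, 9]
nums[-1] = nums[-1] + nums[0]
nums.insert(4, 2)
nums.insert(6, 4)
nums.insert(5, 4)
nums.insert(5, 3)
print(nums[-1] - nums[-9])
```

-2

nums[-1] = nums[-1]+nums[0] = 9+6 = 15 → [6, 7, 3, 0, 15]
insert 2 at 4 → [6, 7, 3, 0, 2, 15]
insert 4 at 6 → [6, 7, 3, 0, 2, 15, 4]
insert 4 at 5 → [6, 7, 3, 0, 2, 4, 15, 4]
insert 3 at 5 → [6, 7, 3, 0, 2, 3, 4, 15, 4]
nums[-1]-nums[-9] = 4-6 = -2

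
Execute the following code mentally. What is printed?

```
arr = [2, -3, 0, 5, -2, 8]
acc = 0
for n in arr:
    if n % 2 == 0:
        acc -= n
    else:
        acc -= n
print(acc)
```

-10

n=2: even, acc = 0-2 = -2
n=-3: not even, acc = (-2)-(-3) = 1
n=0: even, acc = 1-0 = 1
n=5: not even, acc = 1-5 = -4
n=-2: even, acc = (-4)-(-2) = -2
n=8: even, acc = (-2)-8 = -10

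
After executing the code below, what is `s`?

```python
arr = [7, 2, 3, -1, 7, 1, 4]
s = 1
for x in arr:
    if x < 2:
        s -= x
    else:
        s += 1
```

6

x=7: not <2, s = 1+1 = 2
x=2: not <2, s = 2+1 = 3
x=3: not <2, s = 3+1 = 4
x=-1: <2, s = 4-(-1) = 5
x=7: not <2, s = 5+1 = 6
x=1: <2, s = 6-1 = 5
x=4: not <2, s = 5+1 = 6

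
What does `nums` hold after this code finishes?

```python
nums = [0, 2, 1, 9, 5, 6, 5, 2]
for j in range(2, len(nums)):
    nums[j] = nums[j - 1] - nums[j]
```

j=2: nums[2] = 2-1 = 1 → [0, 2, 1, 9, 5, 6, 5, 2]
j=3: nums[3] = 1-9 = -8 → [0, 2, 1, -8, 5, 6, 5, 2]
j=4: nums[4] = (-8)-5 = -13 → [0, 2, 1, -8, -13, 6, 5, 2]
j=5: nums[5] = (-13)-6 = -19 → [0, 2, 1, -8, -13, -19, 5, 2]
j=6: nums[6] = (-19)-5 = -24 → [0, 2, 1, -8, -13, -19, -24, 2]
j=7: nums[7] = (-24)-2 = -26 → [0, 2, 1, -8, -13, -19, -24, -26]

[0, 2, 1, -8, -13, -19, -24, -26]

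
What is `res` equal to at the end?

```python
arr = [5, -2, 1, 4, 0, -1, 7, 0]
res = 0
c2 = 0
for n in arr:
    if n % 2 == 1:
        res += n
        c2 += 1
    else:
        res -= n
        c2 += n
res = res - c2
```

n=5: odd, res = 0+5 = 5; c2=1
n=-2: not odd, res = 5-(-2) = 7; c2=-1
n=1: odd, res = 7+1 = 8; c2=0
n=4: not odd, res = 8-4 = 4; c2=4
n=0: not odd, res = 4-0 = 4; c2=4
n=-1: odd, res = 4+(-1) = 3; c2=5
n=7: odd, res = 3+7 = 10; c2=6
n=0: not odd, res = 10-0 = 10; c2=6
res-c2 = 10-6 = 4

4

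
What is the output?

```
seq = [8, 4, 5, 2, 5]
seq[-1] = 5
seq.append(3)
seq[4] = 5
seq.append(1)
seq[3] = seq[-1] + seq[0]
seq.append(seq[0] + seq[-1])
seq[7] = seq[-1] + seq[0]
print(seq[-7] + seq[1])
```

seq[-1] = 5 → [8, 4, 5, 2, 5]
append 3 → [8, 4, 5, 2, 5, 3]
seq[4] = 5 → [8, 4, 5, 2, 5, 3]
append 1 → [8, 4, 5, 2, 5, 3, 1]
seq[3] = seq[-1]+seq[0] = 1+8 = 9 → [8, 4, 5, 9, 5, 3, 1]
append seq[0]+seq[-1] = 8+1 = 9 → [8, 4, 5, 9, 5, 3, 1, 9]
seq[7] = seq[-1]+seq[0] = 9+8 = 17 → [8, 4, 5, 9, 5, 3, 1, 17]
seq[-7]+seq[1] = 4+4 = 8

8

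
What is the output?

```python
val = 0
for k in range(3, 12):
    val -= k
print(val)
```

k=3: val = 0-3 = -3
k=4: val = (-3)-4 = -7
k=5: val = (-7)-5 = -12
k=6: val = (-12)-6 = -18
k=7: val = (-18)-7 = -25
k=8: val = (-25)-8 = -33
k=9: val = (-33)-9 = -42
k=10: val = (-42)-10 = -52
k=11: val = (-52)-11 = -63

-63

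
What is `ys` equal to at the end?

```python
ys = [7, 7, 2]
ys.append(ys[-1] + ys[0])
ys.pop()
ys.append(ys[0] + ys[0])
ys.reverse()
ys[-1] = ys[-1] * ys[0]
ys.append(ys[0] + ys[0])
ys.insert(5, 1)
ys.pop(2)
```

[14, 2, 98, 28, 1]

append ys[-1]+ys[0] = 2+7 = 9 → [7, 7, 2, 9]
pop() removes 9 → [7, 7, 2]
append ys[0]+ys[0] = 7+7 = 14 → [7, 7, 2, 14]
reverse → [14, 2, 7, 7]
ys[-1] = ys[-1]*ys[0] = 7*14 = 98 → [14, 2, 7, 98]
append ys[0]+ys[0] = 14+14 = 28 → [14, 2, 7, 98, 28]
insert 1 at 5 → [14, 2, 7, 98, 28, 1]
pop(2) removes 7 → [14, 2, 98, 28, 1]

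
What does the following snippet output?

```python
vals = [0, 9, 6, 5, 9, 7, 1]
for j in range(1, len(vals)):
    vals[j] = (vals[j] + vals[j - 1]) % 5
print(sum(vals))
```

j=1: vals[1] = (9+0)%5 = 4 → [0, 4, 6, 5, 9, 7, 1]
j=2: vals[2] = (6+4)%5 = 0 → [0, 4, 0, 5, 9, 7, 1]
j=3: vals[3] = (5+0)%5 = 0 → [0, 4, 0, 0, 9, 7, 1]
j=4: vals[4] = (9+0)%5 = 4 → [0, 4, 0, 0, 4, 7, 1]
j=5: vals[5] = (7+4)%5 = 1 → [0, 4, 0, 0, 4, 1, 1]
j=6: vals[6] = (1+1)%5 = 2 → [0, 4, 0, 0, 4, 1, 2]
sum = 11

11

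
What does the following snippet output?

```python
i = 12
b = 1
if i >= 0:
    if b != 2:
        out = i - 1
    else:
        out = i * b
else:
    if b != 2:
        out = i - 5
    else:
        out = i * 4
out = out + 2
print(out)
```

i=12, b=1
i >= 0 is True; b != 2 is True
→ out = i - 1 = 11
out = 11+2 = 13

13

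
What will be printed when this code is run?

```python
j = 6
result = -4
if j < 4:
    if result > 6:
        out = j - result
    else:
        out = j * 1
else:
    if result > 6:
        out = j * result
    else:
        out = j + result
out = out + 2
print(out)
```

j=6, result=-4
j < 4 is False; result > 6 is False
→ out = j + result = 2
out = 2+2 = 4

4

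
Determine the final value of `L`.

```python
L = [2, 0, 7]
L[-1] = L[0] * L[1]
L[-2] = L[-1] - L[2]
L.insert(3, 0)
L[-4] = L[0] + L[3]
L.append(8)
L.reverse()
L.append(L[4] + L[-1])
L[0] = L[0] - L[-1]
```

L[-1] = L[0]*L[1] = 2*0 = 0 → [2, 0, 0]
L[-2] = L[-1]-L[2] = 0-0 = 0 → [2, 0, 0]
insert 0 at 3 → [2, 0, 0, 0]
L[-4] = L[0]+L[3] = 2+0 = 2 → [2, 0, 0, 0]
append 8 → [2, 0, 0, 0, 8]
reverse → [8, 0, 0, 0, 2]
append L[4]+L[-1] = 2+2 = 4 → [8, 0, 0, 0, 2, 4]
L[0] = L[0]-L[-1] = 8-4 = 4 → [4, 0, 0, 0, 2, 4]

[4, 0, 0, 0, 2, 4]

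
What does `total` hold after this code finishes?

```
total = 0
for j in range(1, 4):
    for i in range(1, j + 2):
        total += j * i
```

45

j=1,i=1: total = 0+1 = 1
j=1,i=2: total = 1+2 = 3
j=2,i=1: total = 3+2 = 5
j=2,i=2: total = 5+4 = 9
j=2,i=3: total = 9+6 = 15
j=3,i=1: total = 15+3 = 18
j=3,i=2: total = 18+6 = 24
j=3,i=3: total = 24+9 = 33
j=3,i=4: total = 33+12 = 45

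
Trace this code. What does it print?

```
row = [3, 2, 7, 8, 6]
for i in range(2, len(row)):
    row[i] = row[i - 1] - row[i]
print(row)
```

i=2: row[2] = 2-7 = -5 → [3, 2, -5, 8, 6]
i=3: row[3] = (-5)-8 = -13 → [3, 2, -5, -13, 6]
i=4: row[4] = (-13)-6 = -19 → [3, 2, -5, -13, -19]

[3, 2, -5, -13, -19]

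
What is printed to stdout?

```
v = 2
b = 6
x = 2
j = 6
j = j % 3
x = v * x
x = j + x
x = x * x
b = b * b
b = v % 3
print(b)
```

j = 6%3 = 0
x = 2*2 = 4
x = 0+4 = 4
x = 4*4 = 16
b = 6*6 = 36
b = 2%3 = 2

2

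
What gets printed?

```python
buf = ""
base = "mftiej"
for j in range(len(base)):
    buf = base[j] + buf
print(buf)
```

j=0: prepend 'm' → 'm'
j=1: prepend 'f' → 'fm'
j=2: prepend 't' → 'tfm'
j=3: prepend 'i' → 'itfm'
j=4: prepend 'e' → 'eitfm'
j=5: prepend 'j' → 'jeitfm'

jeitfm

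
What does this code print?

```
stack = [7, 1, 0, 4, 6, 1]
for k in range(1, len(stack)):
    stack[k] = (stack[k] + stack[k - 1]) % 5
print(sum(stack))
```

22

k=1: stack[1] = (1+7)%5 = 3 → [7, 3, 0, 4, 6, 1]
k=2: stack[2] = (0+3)%5 = 3 → [7, 3, 3, 4, 6, 1]
k=3: stack[3] = (4+3)%5 = 2 → [7, 3, 3, 2, 6, 1]
k=4: stack[4] = (6+2)%5 = 3 → [7, 3, 3, 2, 3, 1]
k=5: stack[5] = (1+3)%5 = 4 → [7, 3, 3, 2, 3, 4]
sum = 22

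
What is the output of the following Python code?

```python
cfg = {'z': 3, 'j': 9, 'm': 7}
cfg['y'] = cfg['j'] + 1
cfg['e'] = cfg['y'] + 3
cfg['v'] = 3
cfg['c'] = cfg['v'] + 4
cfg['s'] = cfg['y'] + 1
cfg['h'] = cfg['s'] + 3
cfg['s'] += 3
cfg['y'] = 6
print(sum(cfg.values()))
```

76

cfg['y'] = cfg['j']+1 = 10 → {'z': 3, 'j': 9, 'm': 7, 'y': 10}
cfg['e'] = cfg['y']+3 = 13 → {'z': 3, 'j': 9, 'm': 7, 'y': 10, 'e': 13}
cfg['v'] = 3 → {'z': 3, 'j': 9, 'm': 7, 'y': 10, 'e': 13, 'v': 3}
cfg['c'] = cfg['v']+4 = 7 → {'z': 3, 'j': 9, 'm': 7, 'y': 10, 'e': 13, 'v': 3, 'c': 7}
cfg['s'] = cfg['y']+1 = 11 → {'z': 3, 'j': 9, 'm': 7, 'y': 10, 'e': 13, 'v': 3, 'c': 7, 's': 11}
cfg['h'] = cfg['s']+3 = 14 → {'z': 3, 'j': 9, 'm': 7, 'y': 10, 'e': 13, 'v': 3, 'c': 7, 's': 11, 'h': 14}
cfg['s'] = 11+3 = 14 → {'z': 3, 'j': 9, 'm': 7, 'y': 10, 'e': 13, 'v': 3, 'c': 7, 's': 14, 'h': 14}
cfg['y'] = 6 → {'z': 3, 'j': 9, 'm': 7, 'y': 6, 'e': 13, 'v': 3, 'c': 7, 's': 14, 'h': 14}
sum of values = 76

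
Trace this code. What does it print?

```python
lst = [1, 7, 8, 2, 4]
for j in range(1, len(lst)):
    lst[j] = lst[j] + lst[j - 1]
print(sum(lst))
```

65

j=1: lst[1] = 7+1 = 8 → [1, 8, 8, 2, 4]
j=2: lst[2] = 8+8 = 16 → [1, 8, 16, 2, 4]
j=3: lst[3] = 2+16 = 18 → [1, 8, 16, 18, 4]
j=4: lst[4] = 4+18 = 22 → [1, 8, 16, 18, 22]
sum = 65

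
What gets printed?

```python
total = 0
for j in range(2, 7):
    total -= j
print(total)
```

-20

j=2: total = 0-2 = -2
j=3: total = (-2)-3 = -5
j=4: total = (-5)-4 = -9
j=5: total = (-9)-5 = -14
j=6: total = (-14)-6 = -20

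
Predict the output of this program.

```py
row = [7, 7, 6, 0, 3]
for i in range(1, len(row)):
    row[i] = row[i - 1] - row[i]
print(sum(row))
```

-14

i=1: row[1] = 7-7 = 0 → [7, 0, 6, 0, 3]
i=2: row[2] = 0-6 = -6 → [7, 0, -6, 0, 3]
i=3: row[3] = (-6)-0 = -6 → [7, 0, -6, -6, 3]
i=4: row[4] = (-6)-3 = -9 → [7, 0, -6, -6, -9]
sum = -14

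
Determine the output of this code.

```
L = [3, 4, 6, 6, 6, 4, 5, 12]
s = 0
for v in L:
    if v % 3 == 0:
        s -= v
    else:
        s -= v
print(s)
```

v=3: %3==0, s = 0-3 = -3
v=4: not %3==0, s = (-3)-4 = -7
v=6: %3==0, s = (-7)-6 = -13
v=6: %3==0, s = (-13)-6 = -19
v=6: %3==0, s = (-19)-6 = -25
v=4: not %3==0, s = (-25)-4 = -29
v=5: not %3==0, s = (-29)-5 = -34
v=12: %3==0, s = (-34)-12 = -46

-46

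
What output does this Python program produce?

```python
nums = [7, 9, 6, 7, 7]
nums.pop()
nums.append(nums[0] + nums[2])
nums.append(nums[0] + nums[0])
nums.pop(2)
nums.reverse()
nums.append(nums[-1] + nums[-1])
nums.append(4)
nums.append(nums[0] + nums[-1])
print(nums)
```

[14, 13, 7, 9, 7, 14, 4, 18]

pop() removes 7 → [7, 9, 6, 7]
append nums[0]+nums[2] = 7+6 = 13 → [7, 9, 6, 7, 13]
append nums[0]+nums[0] = 7+7 = 14 → [7, 9, 6, 7, 13, 14]
pop(2) removes 6 → [7, 9, 7, 13, 14]
reverse → [14, 13, 7, 9, 7]
append nums[-1]+nums[-1] = 7+7 = 14 → [14, 13, 7, 9, 7, 14]
append 4 → [14, 13, 7, 9, 7, 14, 4]
append nums[0]+nums[-1] = 14+4 = 18 → [14, 13, 7, 9, 7, 14, 4, 18]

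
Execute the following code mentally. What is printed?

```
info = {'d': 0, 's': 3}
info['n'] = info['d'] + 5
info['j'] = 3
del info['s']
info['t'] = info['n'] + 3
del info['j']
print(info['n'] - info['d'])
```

5

info['n'] = info['d']+5 = 5 → {'d': 0, 's': 3, 'n': 5}
info['j'] = 3 → {'d': 0, 's': 3, 'n': 5, 'j': 3}
del 's' → {'d': 0, 'n': 5, 'j': 3}
info['t'] = info['n']+3 = 8 → {'d': 0, 'n': 5, 'j': 3, 't': 8}
del 'j' → {'d': 0, 'n': 5, 't': 8}
info['n']-info['d'] = 5-0 = 5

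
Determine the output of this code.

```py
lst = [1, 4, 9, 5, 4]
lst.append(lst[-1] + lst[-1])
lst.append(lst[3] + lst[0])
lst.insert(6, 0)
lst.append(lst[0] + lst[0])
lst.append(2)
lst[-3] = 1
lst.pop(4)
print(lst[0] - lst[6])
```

0

append lst[-1]+lst[-1] = 4+4 = 8 → [1, 4, 9, 5, 4, 8]
append lst[3]+lst[0] = 5+1 = 6 → [1, 4, 9, 5, 4, 8, 6]
insert 0 at 6 → [1, 4, 9, 5, 4, 8, 0, 6]
append lst[0]+lst[0] = 1+1 = 2 → [1, 4, 9, 5, 4, 8, 0, 6, 2]
append 2 → [1, 4, 9, 5, 4, 8, 0, 6, 2, 2]
lst[-3] = 1 → [1, 4, 9, 5, 4, 8, 0, 1, 2, 2]
pop(4) removes 4 → [1, 4, 9, 5, 8, 0, 1, 2, 2]
lst[0]-lst[6] = 1-1 = 0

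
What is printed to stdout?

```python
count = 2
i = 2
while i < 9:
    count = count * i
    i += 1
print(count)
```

80640

i=2: count = 2*2 = 4
i=3: count = 4*3 = 12
i=4: count = 12*4 = 48
i=5: count = 48*5 = 240
i=6: count = 240*6 = 1440
i=7: count = 1440*7 = 10080
i=8: count = 10080*8 = 80640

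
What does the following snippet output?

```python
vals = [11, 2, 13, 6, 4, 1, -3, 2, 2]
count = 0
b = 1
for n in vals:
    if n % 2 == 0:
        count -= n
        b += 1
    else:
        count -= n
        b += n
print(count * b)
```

-1064

n=11: not even, count = 0-11 = -11; b=12
n=2: even, count = (-11)-2 = -13; b=13
n=13: not even, count = (-13)-13 = -26; b=26
n=6: even, count = (-26)-6 = -32; b=27
n=4: even, count = (-32)-4 = -36; b=28
n=1: not even, count = (-36)-1 = -37; b=29
n=-3: not even, count = (-37)-(-3) = -34; b=26
n=2: even, count = (-34)-2 = -36; b=27
n=2: even, count = (-36)-2 = -38; b=28
count*b = (-38)*28 = -1064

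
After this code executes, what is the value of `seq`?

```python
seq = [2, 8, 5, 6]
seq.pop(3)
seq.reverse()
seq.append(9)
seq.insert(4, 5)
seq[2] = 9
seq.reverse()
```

[5, 9, 9, 8, 5]

pop(3) removes 6 → [2, 8, 5]
reverse → [5, 8, 2]
append 9 → [5, 8, 2, 9]
insert 5 at 4 → [5, 8, 2, 9, 5]
seq[2] = 9 → [5, 8, 9, 9, 5]
reverse → [5, 9, 9, 8, 5]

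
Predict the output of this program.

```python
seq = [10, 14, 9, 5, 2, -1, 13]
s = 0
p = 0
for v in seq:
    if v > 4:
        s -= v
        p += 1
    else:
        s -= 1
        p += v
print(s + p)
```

-47

v=10: >4, s = 0-10 = -10; p=1
v=14: >4, s = (-10)-14 = -24; p=2
v=9: >4, s = (-24)-9 = -33; p=3
v=5: >4, s = (-33)-5 = -38; p=4
v=2: not >4, s = (-38)-1 = -39; p=6
v=-1: not >4, s = (-39)-1 = -40; p=5
v=13: >4, s = (-40)-13 = -53; p=6
s+p = (-53)+6 = -47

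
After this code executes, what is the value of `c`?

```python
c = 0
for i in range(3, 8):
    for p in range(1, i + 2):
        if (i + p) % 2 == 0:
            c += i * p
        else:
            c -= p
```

i=3,p=1: even sum, c = 0+3 = 3
i=3,p=2: odd sum, c = 3-2 = 1
i=3,p=3: even sum, c = 1+9 = 10
i=3,p=4: odd sum, c = 10-4 = 6
i=4,p=1: odd sum, c = 6-1 = 5
i=4,p=2: even sum, c = 5+8 = 13
i=4,p=3: odd sum, c = 13-3 = 10
i=4,p=4: even sum, c = 10+16 = 26
i=4,p=5: odd sum, c = 26-5 = 21
i=5,p=1: even sum, c = 21+5 = 26
i=5,p=2: odd sum, c = 26-2 = 24
i=5,p=3: even sum, c = 24+15 = 39
i=5,p=4: odd sum, c = 39-4 = 35
i=5,p=5: even sum, c = 35+25 = 60
i=5,p=6: odd sum, c = 60-6 = 54
i=6,p=1: odd sum, c = 54-1 = 53
i=6,p=2: even sum, c = 53+12 = 65
i=6,p=3: odd sum, c = 65-3 = 62
i=6,p=4: even sum, c = 62+24 = 86
i=6,p=5: odd sum, c = 86-5 = 81
i=6,p=6: even sum, c = 81+36 = 117
i=6,p=7: odd sum, c = 117-7 = 110
i=7,p=1: even sum, c = 110+7 = 117
i=7,p=2: odd sum, c = 117-2 = 115
i=7,p=3: even sum, c = 115+21 = 136
i=7,p=4: odd sum, c = 136-4 = 132
i=7,p=5: even sum, c = 132+35 = 167
i=7,p=6: odd sum, c = 167-6 = 161
i=7,p=7: even sum, c = 161+49 = 210
i=7,p=8: odd sum, c = 210-8 = 202

202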